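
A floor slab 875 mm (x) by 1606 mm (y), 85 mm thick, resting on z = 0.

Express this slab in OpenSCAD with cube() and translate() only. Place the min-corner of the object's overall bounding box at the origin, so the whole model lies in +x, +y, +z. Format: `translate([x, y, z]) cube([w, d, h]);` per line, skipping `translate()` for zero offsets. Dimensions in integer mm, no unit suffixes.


cube([875, 1606, 85]);


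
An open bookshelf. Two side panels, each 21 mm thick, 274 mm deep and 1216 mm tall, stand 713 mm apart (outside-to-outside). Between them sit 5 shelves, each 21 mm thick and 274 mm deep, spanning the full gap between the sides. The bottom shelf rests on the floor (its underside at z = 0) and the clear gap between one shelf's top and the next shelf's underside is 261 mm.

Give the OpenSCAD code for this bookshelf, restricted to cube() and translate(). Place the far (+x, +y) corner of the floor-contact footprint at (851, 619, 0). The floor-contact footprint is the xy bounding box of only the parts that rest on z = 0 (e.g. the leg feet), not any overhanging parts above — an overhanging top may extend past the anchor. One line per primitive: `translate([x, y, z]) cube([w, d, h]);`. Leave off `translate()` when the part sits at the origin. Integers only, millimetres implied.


translate([138, 345, 0]) cube([21, 274, 1216]);
translate([830, 345, 0]) cube([21, 274, 1216]);
translate([159, 345, 0]) cube([671, 274, 21]);
translate([159, 345, 282]) cube([671, 274, 21]);
translate([159, 345, 564]) cube([671, 274, 21]);
translate([159, 345, 846]) cube([671, 274, 21]);
translate([159, 345, 1128]) cube([671, 274, 21]);


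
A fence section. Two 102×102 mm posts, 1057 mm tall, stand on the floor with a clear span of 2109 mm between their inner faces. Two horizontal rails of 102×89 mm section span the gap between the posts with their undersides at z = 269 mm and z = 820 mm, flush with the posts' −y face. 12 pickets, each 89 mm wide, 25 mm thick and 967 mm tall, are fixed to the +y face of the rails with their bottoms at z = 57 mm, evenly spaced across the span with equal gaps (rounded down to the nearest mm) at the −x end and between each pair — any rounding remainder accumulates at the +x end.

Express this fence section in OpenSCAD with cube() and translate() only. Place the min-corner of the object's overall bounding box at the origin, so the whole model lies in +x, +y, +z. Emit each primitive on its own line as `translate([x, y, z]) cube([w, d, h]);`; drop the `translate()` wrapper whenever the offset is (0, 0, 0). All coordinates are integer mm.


cube([102, 102, 1057]);
translate([2211, 0, 0]) cube([102, 102, 1057]);
translate([102, 0, 269]) cube([2109, 102, 89]);
translate([102, 0, 820]) cube([2109, 102, 89]);
translate([182, 102, 57]) cube([89, 25, 967]);
translate([351, 102, 57]) cube([89, 25, 967]);
translate([520, 102, 57]) cube([89, 25, 967]);
translate([689, 102, 57]) cube([89, 25, 967]);
translate([858, 102, 57]) cube([89, 25, 967]);
translate([1027, 102, 57]) cube([89, 25, 967]);
translate([1196, 102, 57]) cube([89, 25, 967]);
translate([1365, 102, 57]) cube([89, 25, 967]);
translate([1534, 102, 57]) cube([89, 25, 967]);
translate([1703, 102, 57]) cube([89, 25, 967]);
translate([1872, 102, 57]) cube([89, 25, 967]);
translate([2041, 102, 57]) cube([89, 25, 967]);


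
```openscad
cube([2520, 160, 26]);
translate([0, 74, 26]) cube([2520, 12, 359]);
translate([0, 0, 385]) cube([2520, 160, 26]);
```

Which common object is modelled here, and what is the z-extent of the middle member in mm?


An I-beam. The web height is 359 mm.

Two wide flanges with a thin centred web — an I-beam. Overall 411 mm minus two 26 mm flanges gives a web of 411 − 2·26 = 359 mm.


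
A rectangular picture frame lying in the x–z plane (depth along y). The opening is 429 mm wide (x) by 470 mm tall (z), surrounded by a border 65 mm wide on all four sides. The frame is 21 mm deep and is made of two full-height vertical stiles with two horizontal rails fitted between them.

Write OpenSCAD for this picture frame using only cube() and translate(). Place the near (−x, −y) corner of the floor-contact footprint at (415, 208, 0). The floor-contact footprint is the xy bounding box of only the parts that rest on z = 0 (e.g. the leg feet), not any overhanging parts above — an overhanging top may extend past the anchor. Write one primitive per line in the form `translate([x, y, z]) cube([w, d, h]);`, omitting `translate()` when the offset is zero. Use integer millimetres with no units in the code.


translate([415, 208, 0]) cube([65, 21, 600]);
translate([909, 208, 0]) cube([65, 21, 600]);
translate([480, 208, 0]) cube([429, 21, 65]);
translate([480, 208, 535]) cube([429, 21, 65]);


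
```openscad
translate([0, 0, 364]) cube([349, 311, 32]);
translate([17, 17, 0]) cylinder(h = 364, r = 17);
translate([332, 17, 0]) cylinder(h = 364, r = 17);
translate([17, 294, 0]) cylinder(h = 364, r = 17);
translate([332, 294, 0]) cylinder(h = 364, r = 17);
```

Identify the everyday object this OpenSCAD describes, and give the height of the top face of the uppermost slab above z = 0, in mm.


A stool. The seat height is 396 mm.

A 349×311×32 slab at z = 364 on four corner cylinders — a stool. The seat top is 364 + 32 = 396 mm.


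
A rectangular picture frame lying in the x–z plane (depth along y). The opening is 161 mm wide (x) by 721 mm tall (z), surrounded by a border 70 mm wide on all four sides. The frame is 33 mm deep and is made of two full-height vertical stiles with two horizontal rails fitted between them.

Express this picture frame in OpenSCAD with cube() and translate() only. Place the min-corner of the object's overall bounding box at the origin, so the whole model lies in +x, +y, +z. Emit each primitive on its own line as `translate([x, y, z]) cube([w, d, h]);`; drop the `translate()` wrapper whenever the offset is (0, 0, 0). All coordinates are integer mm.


cube([70, 33, 861]);
translate([231, 0, 0]) cube([70, 33, 861]);
translate([70, 0, 0]) cube([161, 33, 70]);
translate([70, 0, 791]) cube([161, 33, 70]);


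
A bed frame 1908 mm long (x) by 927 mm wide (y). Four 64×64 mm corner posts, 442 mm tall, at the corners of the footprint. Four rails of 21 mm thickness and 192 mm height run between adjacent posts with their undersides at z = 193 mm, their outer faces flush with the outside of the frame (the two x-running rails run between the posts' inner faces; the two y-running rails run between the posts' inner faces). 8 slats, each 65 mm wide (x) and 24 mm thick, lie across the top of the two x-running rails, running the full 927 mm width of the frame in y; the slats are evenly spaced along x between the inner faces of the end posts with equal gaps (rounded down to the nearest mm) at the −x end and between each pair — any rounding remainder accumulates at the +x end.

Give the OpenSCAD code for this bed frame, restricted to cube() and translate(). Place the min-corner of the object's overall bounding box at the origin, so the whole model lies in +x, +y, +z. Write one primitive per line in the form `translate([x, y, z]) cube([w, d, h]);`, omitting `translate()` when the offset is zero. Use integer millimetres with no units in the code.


// slat z = rail_z + rail_h = 193 + 192 = 385
// slat gap = ⌊(1780 − 8·65) / 9⌋ = 140
cube([64, 64, 442]);
translate([0, 863, 0]) cube([64, 64, 442]);
translate([1844, 0, 0]) cube([64, 64, 442]);
translate([1844, 863, 0]) cube([64, 64, 442]);
translate([64, 0, 193]) cube([1780, 21, 192]);
translate([64, 906, 193]) cube([1780, 21, 192]);
translate([0, 64, 193]) cube([21, 799, 192]);
translate([1887, 64, 193]) cube([21, 799, 192]);
translate([204, 0, 385]) cube([65, 927, 24]);
translate([409, 0, 385]) cube([65, 927, 24]);
translate([614, 0, 385]) cube([65, 927, 24]);
translate([819, 0, 385]) cube([65, 927, 24]);
translate([1024, 0, 385]) cube([65, 927, 24]);
translate([1229, 0, 385]) cube([65, 927, 24]);
translate([1434, 0, 385]) cube([65, 927, 24]);
translate([1639, 0, 385]) cube([65, 927, 24]);


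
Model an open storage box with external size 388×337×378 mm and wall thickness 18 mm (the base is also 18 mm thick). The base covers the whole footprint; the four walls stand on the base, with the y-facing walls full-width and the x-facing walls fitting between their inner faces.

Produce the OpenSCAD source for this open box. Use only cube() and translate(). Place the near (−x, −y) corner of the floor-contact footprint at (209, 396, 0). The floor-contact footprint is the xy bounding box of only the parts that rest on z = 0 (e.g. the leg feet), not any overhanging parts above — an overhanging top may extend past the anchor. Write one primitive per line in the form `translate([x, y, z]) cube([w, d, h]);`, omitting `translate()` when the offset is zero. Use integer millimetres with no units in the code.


translate([209, 396, 0]) cube([388, 337, 18]);
translate([209, 396, 18]) cube([388, 18, 360]);
translate([209, 715, 18]) cube([388, 18, 360]);
translate([209, 414, 18]) cube([18, 301, 360]);
translate([579, 414, 18]) cube([18, 301, 360]);


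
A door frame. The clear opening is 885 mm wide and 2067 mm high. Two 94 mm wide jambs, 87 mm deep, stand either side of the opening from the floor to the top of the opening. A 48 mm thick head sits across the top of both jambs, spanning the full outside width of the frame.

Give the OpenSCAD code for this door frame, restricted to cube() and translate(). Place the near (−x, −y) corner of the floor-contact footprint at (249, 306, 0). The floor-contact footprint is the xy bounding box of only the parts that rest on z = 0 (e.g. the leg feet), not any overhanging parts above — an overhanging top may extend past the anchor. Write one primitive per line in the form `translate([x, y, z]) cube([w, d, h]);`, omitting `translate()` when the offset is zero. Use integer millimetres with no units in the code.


translate([249, 306, 0]) cube([94, 87, 2067]);
translate([1228, 306, 0]) cube([94, 87, 2067]);
translate([249, 306, 2067]) cube([1073, 87, 48]);


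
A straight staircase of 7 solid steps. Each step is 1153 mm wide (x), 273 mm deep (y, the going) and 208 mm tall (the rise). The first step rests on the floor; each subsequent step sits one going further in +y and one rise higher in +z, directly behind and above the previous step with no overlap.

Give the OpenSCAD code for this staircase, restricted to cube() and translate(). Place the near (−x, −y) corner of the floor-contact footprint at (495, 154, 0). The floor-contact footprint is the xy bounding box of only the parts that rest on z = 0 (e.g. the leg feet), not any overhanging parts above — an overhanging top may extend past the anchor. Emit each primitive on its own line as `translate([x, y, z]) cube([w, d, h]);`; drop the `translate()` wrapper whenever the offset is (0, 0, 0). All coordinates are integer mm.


translate([495, 154, 0]) cube([1153, 273, 208]);
translate([495, 427, 208]) cube([1153, 273, 208]);
translate([495, 700, 416]) cube([1153, 273, 208]);
translate([495, 973, 624]) cube([1153, 273, 208]);
translate([495, 1246, 832]) cube([1153, 273, 208]);
translate([495, 1519, 1040]) cube([1153, 273, 208]);
translate([495, 1792, 1248]) cube([1153, 273, 208]);


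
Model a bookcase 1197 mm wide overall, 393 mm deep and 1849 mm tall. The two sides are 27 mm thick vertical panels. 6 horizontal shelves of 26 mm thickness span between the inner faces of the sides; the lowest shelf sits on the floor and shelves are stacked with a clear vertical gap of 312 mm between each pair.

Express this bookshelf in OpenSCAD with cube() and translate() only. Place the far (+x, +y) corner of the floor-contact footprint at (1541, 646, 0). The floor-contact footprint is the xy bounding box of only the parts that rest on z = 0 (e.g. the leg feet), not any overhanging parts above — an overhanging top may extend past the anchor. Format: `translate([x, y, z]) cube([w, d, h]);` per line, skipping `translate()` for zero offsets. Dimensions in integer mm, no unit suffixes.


translate([344, 253, 0]) cube([27, 393, 1849]);
translate([1514, 253, 0]) cube([27, 393, 1849]);
translate([371, 253, 0]) cube([1143, 393, 26]);
translate([371, 253, 338]) cube([1143, 393, 26]);
translate([371, 253, 676]) cube([1143, 393, 26]);
translate([371, 253, 1014]) cube([1143, 393, 26]);
translate([371, 253, 1352]) cube([1143, 393, 26]);
translate([371, 253, 1690]) cube([1143, 393, 26]);


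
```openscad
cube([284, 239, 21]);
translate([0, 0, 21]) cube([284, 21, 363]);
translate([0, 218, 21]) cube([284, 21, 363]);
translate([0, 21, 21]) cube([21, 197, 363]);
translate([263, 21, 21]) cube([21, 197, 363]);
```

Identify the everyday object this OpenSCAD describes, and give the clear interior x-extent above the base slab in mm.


An open box. The internal width is 242 mm.

A 284×239 base slab with four walls standing on it — an open box. The base is 284 mm wide and the walls are 21 mm thick, so the internal width is 284 − 2 × 21 = 242 mm.


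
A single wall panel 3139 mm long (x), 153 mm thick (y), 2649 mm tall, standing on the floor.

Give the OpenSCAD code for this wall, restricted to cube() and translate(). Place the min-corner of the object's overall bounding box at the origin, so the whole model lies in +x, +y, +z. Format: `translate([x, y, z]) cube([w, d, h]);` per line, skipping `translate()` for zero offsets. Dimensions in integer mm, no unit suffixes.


cube([3139, 153, 2649]);


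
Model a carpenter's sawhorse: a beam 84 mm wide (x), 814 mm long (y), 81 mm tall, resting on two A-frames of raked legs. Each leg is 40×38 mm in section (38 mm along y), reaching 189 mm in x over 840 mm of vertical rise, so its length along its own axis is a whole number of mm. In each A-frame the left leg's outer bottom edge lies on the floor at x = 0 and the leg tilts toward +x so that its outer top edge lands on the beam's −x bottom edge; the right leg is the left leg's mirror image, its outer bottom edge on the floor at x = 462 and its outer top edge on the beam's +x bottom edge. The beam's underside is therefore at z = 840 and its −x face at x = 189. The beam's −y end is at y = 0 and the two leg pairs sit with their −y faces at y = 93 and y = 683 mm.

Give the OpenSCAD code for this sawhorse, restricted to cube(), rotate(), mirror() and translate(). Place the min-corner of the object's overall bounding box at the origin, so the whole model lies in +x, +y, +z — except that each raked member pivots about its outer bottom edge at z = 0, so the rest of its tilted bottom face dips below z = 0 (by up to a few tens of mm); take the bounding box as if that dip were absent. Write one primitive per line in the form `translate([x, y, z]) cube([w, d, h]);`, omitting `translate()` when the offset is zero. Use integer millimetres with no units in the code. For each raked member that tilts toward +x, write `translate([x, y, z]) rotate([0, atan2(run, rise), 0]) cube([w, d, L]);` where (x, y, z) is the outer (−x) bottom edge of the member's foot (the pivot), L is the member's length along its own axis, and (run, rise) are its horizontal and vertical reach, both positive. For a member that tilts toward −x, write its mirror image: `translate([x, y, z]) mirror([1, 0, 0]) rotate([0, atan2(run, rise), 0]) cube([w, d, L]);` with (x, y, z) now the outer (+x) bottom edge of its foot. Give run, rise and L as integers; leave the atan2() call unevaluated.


translate([189, 0, 840]) cube([84, 814, 81]);
translate([0, 93, 0]) rotate([0, atan2(189, 840), 0]) cube([40, 38, 861]);
translate([462, 93, 0]) mirror([1, 0, 0]) rotate([0, atan2(189, 840), 0]) cube([40, 38, 861]);
translate([0, 683, 0]) rotate([0, atan2(189, 840), 0]) cube([40, 38, 861]);
translate([462, 683, 0]) mirror([1, 0, 0]) rotate([0, atan2(189, 840), 0]) cube([40, 38, 861]);


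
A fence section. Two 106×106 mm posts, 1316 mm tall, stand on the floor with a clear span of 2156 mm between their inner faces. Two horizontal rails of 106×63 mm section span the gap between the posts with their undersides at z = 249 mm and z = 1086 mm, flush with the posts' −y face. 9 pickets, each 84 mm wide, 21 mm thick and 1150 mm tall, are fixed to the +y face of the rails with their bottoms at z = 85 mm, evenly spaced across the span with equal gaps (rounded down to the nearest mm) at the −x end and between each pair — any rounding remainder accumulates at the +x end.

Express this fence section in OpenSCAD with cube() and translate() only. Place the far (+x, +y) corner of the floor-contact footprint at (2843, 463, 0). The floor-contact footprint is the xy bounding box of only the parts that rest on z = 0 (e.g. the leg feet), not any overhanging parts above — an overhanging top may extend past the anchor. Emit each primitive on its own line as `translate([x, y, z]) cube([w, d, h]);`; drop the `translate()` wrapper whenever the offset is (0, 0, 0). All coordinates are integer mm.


translate([475, 357, 0]) cube([106, 106, 1316]);
translate([2737, 357, 0]) cube([106, 106, 1316]);
translate([581, 357, 249]) cube([2156, 106, 63]);
translate([581, 357, 1086]) cube([2156, 106, 63]);
translate([721, 463, 85]) cube([84, 21, 1150]);
translate([945, 463, 85]) cube([84, 21, 1150]);
translate([1169, 463, 85]) cube([84, 21, 1150]);
translate([1393, 463, 85]) cube([84, 21, 1150]);
translate([1617, 463, 85]) cube([84, 21, 1150]);
translate([1841, 463, 85]) cube([84, 21, 1150]);
translate([2065, 463, 85]) cube([84, 21, 1150]);
translate([2289, 463, 85]) cube([84, 21, 1150]);
translate([2513, 463, 85]) cube([84, 21, 1150]);


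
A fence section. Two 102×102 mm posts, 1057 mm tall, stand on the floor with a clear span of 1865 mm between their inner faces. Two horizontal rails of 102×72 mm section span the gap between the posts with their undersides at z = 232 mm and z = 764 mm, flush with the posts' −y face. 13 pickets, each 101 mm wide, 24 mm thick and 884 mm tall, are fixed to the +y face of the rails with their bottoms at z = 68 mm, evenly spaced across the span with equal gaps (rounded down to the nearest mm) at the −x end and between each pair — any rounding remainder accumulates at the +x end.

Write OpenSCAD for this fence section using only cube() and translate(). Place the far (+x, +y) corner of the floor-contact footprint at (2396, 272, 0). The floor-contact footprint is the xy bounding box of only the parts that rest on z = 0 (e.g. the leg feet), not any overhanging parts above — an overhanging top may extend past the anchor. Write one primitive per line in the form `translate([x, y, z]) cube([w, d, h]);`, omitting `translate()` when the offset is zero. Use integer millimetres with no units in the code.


translate([327, 170, 0]) cube([102, 102, 1057]);
translate([2294, 170, 0]) cube([102, 102, 1057]);
translate([429, 170, 232]) cube([1865, 102, 72]);
translate([429, 170, 764]) cube([1865, 102, 72]);
translate([468, 272, 68]) cube([101, 24, 884]);
translate([608, 272, 68]) cube([101, 24, 884]);
translate([748, 272, 68]) cube([101, 24, 884]);
translate([888, 272, 68]) cube([101, 24, 884]);
translate([1028, 272, 68]) cube([101, 24, 884]);
translate([1168, 272, 68]) cube([101, 24, 884]);
translate([1308, 272, 68]) cube([101, 24, 884]);
translate([1448, 272, 68]) cube([101, 24, 884]);
translate([1588, 272, 68]) cube([101, 24, 884]);
translate([1728, 272, 68]) cube([101, 24, 884]);
translate([1868, 272, 68]) cube([101, 24, 884]);
translate([2008, 272, 68]) cube([101, 24, 884]);
translate([2148, 272, 68]) cube([101, 24, 884]);


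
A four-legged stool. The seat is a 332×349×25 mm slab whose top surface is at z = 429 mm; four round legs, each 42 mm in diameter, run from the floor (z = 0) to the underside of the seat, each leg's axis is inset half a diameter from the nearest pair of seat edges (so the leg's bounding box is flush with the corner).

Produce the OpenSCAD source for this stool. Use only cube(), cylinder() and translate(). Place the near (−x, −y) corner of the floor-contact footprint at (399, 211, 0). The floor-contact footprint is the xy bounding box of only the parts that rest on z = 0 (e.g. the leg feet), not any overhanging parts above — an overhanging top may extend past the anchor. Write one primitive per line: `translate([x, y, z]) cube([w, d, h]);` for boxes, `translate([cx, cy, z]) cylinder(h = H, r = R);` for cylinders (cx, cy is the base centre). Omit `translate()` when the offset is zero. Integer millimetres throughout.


translate([399, 211, 404]) cube([332, 349, 25]);
translate([420, 232, 0]) cylinder(h = 404, r = 21);
translate([710, 232, 0]) cylinder(h = 404, r = 21);
translate([420, 539, 0]) cylinder(h = 404, r = 21);
translate([710, 539, 0]) cylinder(h = 404, r = 21);


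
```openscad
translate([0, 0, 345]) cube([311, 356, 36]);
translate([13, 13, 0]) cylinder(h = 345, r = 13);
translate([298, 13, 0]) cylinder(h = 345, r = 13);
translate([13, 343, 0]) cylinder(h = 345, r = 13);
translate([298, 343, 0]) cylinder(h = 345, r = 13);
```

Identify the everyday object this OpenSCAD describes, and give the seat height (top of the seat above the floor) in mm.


A stool. The seat height is 381 mm.

A 311×356×36 slab at z = 345 on four corner cylinders — a stool. The seat top is 345 + 36 = 381 mm.


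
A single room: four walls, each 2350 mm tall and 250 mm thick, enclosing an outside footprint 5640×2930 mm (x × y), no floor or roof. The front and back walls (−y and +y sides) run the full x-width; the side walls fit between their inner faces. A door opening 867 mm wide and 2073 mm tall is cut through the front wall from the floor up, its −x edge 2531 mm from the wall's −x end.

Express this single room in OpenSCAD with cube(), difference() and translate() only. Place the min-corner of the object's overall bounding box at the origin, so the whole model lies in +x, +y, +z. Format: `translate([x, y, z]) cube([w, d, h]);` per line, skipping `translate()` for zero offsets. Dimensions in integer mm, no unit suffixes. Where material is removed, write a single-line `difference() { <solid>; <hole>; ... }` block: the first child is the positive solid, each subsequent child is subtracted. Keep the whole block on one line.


difference() { cube([5640, 250, 2350]); translate([2531, 0, 0]) cube([867, 250, 2073]); }
translate([0, 2680, 0]) cube([5640, 250, 2350]);
translate([0, 250, 0]) cube([250, 2430, 2350]);
translate([5390, 250, 0]) cube([250, 2430, 2350]);


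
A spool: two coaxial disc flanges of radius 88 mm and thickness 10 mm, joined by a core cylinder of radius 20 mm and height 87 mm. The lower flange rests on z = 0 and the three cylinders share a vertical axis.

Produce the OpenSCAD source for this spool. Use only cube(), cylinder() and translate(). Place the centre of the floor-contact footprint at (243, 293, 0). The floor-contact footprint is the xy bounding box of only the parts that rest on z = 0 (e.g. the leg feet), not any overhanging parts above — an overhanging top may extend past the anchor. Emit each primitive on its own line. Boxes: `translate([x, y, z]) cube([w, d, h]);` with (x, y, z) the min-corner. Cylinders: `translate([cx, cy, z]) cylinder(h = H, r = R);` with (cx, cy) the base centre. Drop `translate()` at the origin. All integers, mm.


translate([243, 293, 0]) cylinder(h = 10, r = 88);
translate([243, 293, 10]) cylinder(h = 87, r = 20);
translate([243, 293, 97]) cylinder(h = 10, r = 88);


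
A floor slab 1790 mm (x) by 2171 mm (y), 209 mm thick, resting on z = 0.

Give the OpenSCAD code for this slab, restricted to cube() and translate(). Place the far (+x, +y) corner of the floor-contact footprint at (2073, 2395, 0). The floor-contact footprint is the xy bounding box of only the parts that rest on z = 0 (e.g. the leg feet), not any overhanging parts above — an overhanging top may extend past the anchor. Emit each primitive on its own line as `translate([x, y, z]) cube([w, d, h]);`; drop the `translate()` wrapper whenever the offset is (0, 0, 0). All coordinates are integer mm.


translate([283, 224, 0]) cube([1790, 2171, 209]);


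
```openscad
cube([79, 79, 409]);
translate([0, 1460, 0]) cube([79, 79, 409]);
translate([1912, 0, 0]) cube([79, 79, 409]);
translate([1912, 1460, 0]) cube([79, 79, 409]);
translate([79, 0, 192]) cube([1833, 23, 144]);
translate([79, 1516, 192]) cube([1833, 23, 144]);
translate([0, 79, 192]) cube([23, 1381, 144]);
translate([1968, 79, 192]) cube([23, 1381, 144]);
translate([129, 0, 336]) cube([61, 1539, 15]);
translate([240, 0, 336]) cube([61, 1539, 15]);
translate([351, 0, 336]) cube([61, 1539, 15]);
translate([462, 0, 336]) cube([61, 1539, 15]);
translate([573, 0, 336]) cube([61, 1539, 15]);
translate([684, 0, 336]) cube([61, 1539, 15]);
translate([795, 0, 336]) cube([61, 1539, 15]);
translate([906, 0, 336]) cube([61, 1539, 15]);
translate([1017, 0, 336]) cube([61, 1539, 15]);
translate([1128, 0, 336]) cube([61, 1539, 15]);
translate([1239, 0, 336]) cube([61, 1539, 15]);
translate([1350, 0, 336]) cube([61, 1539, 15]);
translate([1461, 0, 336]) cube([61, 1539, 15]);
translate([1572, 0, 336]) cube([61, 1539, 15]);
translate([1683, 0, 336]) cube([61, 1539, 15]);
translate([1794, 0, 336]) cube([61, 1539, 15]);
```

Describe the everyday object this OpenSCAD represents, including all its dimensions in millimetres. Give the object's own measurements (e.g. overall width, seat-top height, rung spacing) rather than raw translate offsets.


A bed frame 1991 mm long (x) by 1539 mm wide (y). Four 79×79 mm corner posts, 409 mm tall, at the corners of the footprint. Four rails of 23 mm thickness and 144 mm height run between adjacent posts with their undersides at z = 192 mm, their outer faces flush with the outside of the frame (the two x-running rails run between the posts' inner faces; the two y-running rails run between the posts' inner faces). 16 slats, each 61 mm wide (x) and 15 mm thick, lie across the top of the two x-running rails, running the full 1539 mm width of the frame in y; along x they sit between the end posts with a 50 mm gap after the −x posts and between neighbouring slats, leaving 57 mm before the +x posts.


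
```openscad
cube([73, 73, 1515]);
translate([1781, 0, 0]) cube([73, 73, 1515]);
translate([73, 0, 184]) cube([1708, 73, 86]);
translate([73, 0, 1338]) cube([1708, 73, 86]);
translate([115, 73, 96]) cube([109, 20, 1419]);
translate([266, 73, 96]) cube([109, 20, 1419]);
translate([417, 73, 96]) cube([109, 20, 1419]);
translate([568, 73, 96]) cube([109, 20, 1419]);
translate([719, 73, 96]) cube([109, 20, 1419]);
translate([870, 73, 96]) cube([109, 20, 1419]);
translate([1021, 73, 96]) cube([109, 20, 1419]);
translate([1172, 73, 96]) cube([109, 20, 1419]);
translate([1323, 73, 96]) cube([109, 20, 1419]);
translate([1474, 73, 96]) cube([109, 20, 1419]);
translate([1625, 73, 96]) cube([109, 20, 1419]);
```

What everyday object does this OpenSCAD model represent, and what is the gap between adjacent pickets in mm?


A fence section. The picket gap is 42 mm.

Two posts, two rails, 11 pickets — a fence section. Span 1708 mm holds 11 pickets of 109 mm with 12 equal gaps: ⌊(1708 − 11·109) / 12⌋ = 42 mm.


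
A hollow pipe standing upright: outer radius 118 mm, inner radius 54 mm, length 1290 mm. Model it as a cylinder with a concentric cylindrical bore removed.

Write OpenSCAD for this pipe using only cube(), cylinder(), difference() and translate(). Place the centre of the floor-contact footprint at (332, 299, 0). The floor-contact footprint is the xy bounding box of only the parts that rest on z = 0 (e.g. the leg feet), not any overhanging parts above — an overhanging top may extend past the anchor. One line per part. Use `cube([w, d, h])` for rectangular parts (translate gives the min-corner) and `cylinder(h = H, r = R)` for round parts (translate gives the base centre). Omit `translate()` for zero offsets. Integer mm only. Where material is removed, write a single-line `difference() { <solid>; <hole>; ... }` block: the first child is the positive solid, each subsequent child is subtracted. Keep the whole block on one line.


difference() { translate([332, 299, 0]) cylinder(h = 1290, r = 118); translate([332, 299, 0]) cylinder(h = 1290, r = 54); }


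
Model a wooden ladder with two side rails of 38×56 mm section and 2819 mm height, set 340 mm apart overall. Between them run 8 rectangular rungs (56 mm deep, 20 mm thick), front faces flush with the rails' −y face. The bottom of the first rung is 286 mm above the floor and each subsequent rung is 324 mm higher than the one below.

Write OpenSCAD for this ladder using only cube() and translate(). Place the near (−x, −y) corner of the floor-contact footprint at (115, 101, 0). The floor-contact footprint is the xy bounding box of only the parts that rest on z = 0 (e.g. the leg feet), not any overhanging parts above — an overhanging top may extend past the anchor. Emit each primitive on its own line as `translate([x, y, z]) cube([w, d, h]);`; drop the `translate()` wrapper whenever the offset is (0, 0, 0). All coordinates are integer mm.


// rung span = 340 - 2*38 = 264
// rung[k] z = 286 + k*324
translate([115, 101, 0]) cube([38, 56, 2819]);
translate([417, 101, 0]) cube([38, 56, 2819]);
translate([153, 101, 286]) cube([264, 56, 20]);
translate([153, 101, 610]) cube([264, 56, 20]);
translate([153, 101, 934]) cube([264, 56, 20]);
translate([153, 101, 1258]) cube([264, 56, 20]);
translate([153, 101, 1582]) cube([264, 56, 20]);
translate([153, 101, 1906]) cube([264, 56, 20]);
translate([153, 101, 2230]) cube([264, 56, 20]);
translate([153, 101, 2554]) cube([264, 56, 20]);


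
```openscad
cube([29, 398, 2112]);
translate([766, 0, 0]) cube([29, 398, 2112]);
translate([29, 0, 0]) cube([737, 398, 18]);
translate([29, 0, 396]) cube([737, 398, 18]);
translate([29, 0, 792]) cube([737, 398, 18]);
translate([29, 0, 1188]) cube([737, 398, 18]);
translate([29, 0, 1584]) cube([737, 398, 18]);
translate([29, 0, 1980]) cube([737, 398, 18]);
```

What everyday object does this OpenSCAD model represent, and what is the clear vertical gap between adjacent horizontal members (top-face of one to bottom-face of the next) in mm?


A bookshelf. The clear shelf gap is 378 mm.

Two tall side panels with 6 horizontal boards between them — a bookshelf. The first two shelf undersides are at z = 0 and z = 396; with shelf thickness 18, the clear gap is 396 − 0 − 18 = 378 mm.


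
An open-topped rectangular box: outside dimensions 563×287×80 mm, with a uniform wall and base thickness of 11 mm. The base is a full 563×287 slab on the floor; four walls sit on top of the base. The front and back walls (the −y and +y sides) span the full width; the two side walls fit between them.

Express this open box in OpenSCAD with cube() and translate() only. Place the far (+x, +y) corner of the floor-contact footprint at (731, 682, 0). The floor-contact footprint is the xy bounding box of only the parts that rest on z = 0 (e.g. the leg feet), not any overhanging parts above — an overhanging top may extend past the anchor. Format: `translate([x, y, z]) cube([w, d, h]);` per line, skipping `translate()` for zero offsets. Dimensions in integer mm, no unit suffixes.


translate([168, 395, 0]) cube([563, 287, 11]);
translate([168, 395, 11]) cube([563, 11, 69]);
translate([168, 671, 11]) cube([563, 11, 69]);
translate([168, 406, 11]) cube([11, 265, 69]);
translate([720, 406, 11]) cube([11, 265, 69]);


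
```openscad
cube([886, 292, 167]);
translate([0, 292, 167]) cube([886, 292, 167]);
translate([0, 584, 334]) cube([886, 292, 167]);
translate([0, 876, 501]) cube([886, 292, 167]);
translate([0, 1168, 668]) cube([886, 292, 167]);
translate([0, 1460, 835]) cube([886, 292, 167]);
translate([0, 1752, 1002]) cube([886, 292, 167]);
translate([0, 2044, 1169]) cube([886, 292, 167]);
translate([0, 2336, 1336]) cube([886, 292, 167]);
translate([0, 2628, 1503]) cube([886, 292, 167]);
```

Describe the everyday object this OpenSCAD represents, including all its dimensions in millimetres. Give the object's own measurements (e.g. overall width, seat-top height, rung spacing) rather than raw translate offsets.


A straight staircase of 10 solid steps. Each step is 886 mm wide (x), 292 mm deep (y, the going) and 167 mm tall (the rise). The first step rests on the floor; each subsequent step sits one going further in +y and one rise higher in +z, directly behind and above the previous step with no overlap.


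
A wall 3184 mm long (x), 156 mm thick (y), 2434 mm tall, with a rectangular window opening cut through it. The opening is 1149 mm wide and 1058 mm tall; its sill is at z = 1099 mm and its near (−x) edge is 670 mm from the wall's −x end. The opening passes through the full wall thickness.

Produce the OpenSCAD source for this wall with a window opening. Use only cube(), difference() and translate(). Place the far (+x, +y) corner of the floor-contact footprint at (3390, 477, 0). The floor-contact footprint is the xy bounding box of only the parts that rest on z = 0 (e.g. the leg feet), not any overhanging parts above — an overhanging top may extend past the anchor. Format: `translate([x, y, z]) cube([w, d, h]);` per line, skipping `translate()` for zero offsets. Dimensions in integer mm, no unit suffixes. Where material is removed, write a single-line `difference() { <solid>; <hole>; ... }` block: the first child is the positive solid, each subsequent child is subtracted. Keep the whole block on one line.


difference() { translate([206, 321, 0]) cube([3184, 156, 2434]); translate([876, 321, 1099]) cube([1149, 156, 1058]); }


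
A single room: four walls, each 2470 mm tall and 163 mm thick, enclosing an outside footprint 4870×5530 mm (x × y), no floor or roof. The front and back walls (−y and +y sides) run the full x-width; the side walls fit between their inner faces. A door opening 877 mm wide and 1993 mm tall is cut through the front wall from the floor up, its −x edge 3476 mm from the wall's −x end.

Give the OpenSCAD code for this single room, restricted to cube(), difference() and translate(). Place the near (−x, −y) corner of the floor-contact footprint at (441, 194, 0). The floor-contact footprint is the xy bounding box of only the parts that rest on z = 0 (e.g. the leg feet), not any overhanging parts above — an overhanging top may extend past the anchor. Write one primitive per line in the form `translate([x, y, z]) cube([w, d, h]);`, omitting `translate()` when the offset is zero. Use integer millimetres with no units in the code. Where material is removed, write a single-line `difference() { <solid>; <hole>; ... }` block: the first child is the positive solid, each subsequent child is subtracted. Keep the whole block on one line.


difference() { translate([441, 194, 0]) cube([4870, 163, 2470]); translate([3917, 194, 0]) cube([877, 163, 1993]); }
translate([441, 5561, 0]) cube([4870, 163, 2470]);
translate([441, 357, 0]) cube([163, 5204, 2470]);
translate([5148, 357, 0]) cube([163, 5204, 2470]);


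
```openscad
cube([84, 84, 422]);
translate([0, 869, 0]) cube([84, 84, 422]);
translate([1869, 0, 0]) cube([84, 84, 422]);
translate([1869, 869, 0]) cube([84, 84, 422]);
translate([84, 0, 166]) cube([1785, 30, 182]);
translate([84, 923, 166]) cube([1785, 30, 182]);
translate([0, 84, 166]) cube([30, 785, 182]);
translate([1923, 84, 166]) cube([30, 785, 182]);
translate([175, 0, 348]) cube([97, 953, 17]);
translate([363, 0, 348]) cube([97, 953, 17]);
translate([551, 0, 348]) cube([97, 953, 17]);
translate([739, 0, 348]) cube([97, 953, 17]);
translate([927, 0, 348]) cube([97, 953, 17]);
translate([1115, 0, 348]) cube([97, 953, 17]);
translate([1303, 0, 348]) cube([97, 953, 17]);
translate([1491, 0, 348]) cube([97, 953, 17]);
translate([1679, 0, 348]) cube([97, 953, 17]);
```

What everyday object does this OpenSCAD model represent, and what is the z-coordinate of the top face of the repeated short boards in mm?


A bed frame. The slat-top height is 365 mm.

Four posts, four rails, and a row of slats — a bed frame. Slats sit on the rails at z = 166 + 182 = 348; with slat thickness 17, the top is 365 mm.


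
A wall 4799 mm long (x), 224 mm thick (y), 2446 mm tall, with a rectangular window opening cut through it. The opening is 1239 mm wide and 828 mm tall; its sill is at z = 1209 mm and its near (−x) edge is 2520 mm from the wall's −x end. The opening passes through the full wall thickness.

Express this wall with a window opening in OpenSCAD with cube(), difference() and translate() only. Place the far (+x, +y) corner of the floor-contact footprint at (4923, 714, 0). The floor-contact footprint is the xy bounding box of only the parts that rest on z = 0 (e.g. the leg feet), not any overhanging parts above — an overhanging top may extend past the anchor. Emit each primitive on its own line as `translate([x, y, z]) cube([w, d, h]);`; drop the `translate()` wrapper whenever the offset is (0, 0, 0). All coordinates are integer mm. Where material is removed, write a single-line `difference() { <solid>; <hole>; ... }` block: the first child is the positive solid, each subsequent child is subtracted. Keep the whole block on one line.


difference() { translate([124, 490, 0]) cube([4799, 224, 2446]); translate([2644, 490, 1209]) cube([1239, 224, 828]); }


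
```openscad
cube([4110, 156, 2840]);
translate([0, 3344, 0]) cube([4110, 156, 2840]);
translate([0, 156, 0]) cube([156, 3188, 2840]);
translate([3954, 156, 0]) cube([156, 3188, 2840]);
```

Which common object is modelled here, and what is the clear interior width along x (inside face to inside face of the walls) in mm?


A house (or room) frame. The interior width is 3798 mm.

Four 2840 mm walls enclosing a rectangle with no floor or roof — a room or house frame. Outside width is 4110 mm and wall thickness is 156 mm, so the interior width is 4110 − 2 × 156 = 3798 mm.


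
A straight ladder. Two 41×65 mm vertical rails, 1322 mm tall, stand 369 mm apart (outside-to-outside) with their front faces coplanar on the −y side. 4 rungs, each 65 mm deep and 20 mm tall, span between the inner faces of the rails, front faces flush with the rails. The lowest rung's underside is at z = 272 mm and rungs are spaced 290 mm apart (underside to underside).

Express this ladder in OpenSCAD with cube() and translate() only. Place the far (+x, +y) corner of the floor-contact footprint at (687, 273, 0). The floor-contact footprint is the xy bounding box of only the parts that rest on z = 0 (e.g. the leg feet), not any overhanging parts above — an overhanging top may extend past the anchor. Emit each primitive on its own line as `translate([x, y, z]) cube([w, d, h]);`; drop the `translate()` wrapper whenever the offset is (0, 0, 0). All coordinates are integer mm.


translate([318, 208, 0]) cube([41, 65, 1322]);
translate([646, 208, 0]) cube([41, 65, 1322]);
translate([359, 208, 272]) cube([287, 65, 20]);
translate([359, 208, 562]) cube([287, 65, 20]);
translate([359, 208, 852]) cube([287, 65, 20]);
translate([359, 208, 1142]) cube([287, 65, 20]);


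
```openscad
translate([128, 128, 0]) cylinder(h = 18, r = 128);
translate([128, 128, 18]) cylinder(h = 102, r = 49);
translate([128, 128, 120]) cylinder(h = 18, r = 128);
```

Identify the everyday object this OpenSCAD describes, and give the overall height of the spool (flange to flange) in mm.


A spool. The overall height is 138 mm.

Three coaxial cylinders, large–small–large — a spool. Two 18 mm flanges and a 102 mm core give 18 + 102 + 18 = 138 mm.


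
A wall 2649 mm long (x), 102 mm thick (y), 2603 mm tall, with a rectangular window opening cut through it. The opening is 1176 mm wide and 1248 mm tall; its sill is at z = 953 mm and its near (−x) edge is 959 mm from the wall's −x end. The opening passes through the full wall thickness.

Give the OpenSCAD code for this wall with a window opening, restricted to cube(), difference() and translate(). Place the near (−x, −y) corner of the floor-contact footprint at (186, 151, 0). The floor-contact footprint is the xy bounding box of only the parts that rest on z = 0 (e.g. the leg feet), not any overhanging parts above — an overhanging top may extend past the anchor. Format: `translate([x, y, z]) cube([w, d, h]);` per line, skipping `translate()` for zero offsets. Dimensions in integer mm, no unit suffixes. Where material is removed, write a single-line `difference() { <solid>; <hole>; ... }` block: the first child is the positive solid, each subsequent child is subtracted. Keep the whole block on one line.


difference() { translate([186, 151, 0]) cube([2649, 102, 2603]); translate([1145, 151, 953]) cube([1176, 102, 1248]); }
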